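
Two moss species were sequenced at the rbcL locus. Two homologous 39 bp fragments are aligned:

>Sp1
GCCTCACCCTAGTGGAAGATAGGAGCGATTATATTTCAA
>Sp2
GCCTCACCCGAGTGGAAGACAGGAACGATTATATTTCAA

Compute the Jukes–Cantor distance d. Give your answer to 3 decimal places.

The sequences differ at 3 of 39 sites (10, 20, 25), so p = 3/39 ≈ 0.076923.
d = −(3/4) ln(1 − 4p/3) = −0.75 ln(1 − 0.102564) = −0.75 ln(0.897436)
  = −0.75 × (-0.108213) = 0.081160 substitutions/site.

0.081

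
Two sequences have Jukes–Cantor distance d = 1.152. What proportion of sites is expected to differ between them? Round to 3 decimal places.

p = (3/4)(1 − e^(−4d/3)) = 0.75 × (1 − e^(-1.536)) = 0.75 × (1 − 0.215240) = 0.588570.

0.589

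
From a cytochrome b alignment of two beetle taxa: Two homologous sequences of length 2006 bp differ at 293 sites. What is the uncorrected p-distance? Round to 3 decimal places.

p = 293/2006 = 0.146061… ≈ 0.146 (to 3 d.p.).

0.146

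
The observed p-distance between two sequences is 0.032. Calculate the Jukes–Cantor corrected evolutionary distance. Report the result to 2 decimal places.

d = −(3/4) ln(1 − 4p/3) = −0.75 ln(1 − 0.042667) = −0.75 ln(0.957333)
  = −0.75 × (-0.043604) = 0.032703 substitutions/site.

0.03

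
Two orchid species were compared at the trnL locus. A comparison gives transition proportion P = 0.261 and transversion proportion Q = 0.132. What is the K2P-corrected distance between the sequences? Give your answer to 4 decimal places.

Under the Kimura two-parameter model, d = −½ ln(1 − 2P − Q) − ¼ ln(1 − 2Q).
1 − 2P − Q = 0.346, giving −½ ln(0.346) = 0.530658.
1 − 2Q = 0.736, giving −¼ ln(0.736) = 0.076631.
d = 0.530658 + 0.076631 = 0.607289.

0.6073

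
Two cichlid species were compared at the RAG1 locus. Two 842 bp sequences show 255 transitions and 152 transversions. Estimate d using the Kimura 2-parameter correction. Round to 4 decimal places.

0.8834

P = 255/842 ≈ 0.30285 and Q = 152/842 ≈ 0.180523.
Under the Kimura two-parameter model, d = −½ ln(1 − 2P − Q) − ¼ ln(1 − 2Q).
1 − 2P − Q = 0.213777, giving −½ ln(0.213777) = 0.771411.
1 − 2Q = 0.638954, giving −¼ ln(0.638954) = 0.111981.
d = 0.771411 + 0.111981 = 0.883392.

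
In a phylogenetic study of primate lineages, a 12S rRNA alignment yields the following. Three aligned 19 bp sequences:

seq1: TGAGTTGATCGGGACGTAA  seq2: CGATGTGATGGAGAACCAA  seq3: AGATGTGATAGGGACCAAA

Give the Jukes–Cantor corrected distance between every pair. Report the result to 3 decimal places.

d(seq1,seq2) = 0.618, d(seq1,seq3) = 0.410, d(seq2,seq3) = 0.324

seq1–seq2: 8/19 sites differ → p ≈ 0.421053, d = −0.75 ln(1 − 0.561404) = 0.618132 ≈ 0.618.
seq1–seq3: 6/19 sites differ → p ≈ 0.315789, d = −0.75 ln(1 − 0.421052) = 0.409907 ≈ 0.410.
seq2–seq3: 5/19 sites differ → p ≈ 0.263158, d = −0.75 ln(1 − 0.350877) = 0.324100 ≈ 0.324.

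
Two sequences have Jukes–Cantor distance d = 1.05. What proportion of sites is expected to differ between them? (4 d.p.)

p = (3/4)(1 − e^(−4d/3)) = 0.75 × (1 − e^(-1.4)) = 0.75 × (1 − 0.246597) = 0.565052.

0.5651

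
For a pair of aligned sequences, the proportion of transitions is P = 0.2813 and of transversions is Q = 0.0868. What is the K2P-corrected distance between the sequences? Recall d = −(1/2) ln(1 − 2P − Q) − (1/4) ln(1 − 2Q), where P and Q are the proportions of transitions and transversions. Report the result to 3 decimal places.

0.572

Under the Kimura two-parameter model, d = −½ ln(1 − 2P − Q) − ¼ ln(1 − 2Q).
1 − 2P − Q = 0.3506, giving −½ ln(0.3506) = 0.524055.
1 − 2Q = 0.8264, giving −¼ ln(0.8264) = 0.047669.
d = 0.524055 + 0.047669 = 0.571724.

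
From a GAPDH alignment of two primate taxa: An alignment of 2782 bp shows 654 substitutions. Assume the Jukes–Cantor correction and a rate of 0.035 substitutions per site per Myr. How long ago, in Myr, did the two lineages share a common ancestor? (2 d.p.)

4.03

p = 654/2782 ≈ 0.235083.
d = −(3/4) ln(1 − 4p/3) = −0.75 ln(1 − 0.313444) = −0.75 ln(0.686556)
  = −0.75 × (-0.376067) = 0.282050 substitutions/site.
Under a molecular clock d = 2μt, so t = d/(2μ) = 0.282050 / (2 × 0.035) = 4.03 Myr.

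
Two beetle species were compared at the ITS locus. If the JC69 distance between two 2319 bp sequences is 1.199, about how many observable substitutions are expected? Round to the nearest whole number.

1388

Invert JC69: p = (3/4)(1 − e^(−4d/3)) = 0.75 × (1 − e^(-1.598667)) = 0.75 × (1 − 0.202166) = 0.598376.
Expected differing sites = pL ≈ 0.598376 × 2319 = 1387.633944 ≈ 1388.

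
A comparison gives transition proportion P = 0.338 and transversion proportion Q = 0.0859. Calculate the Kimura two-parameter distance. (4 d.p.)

Under the Kimura two-parameter model, d = −½ ln(1 − 2P − Q) − ¼ ln(1 − 2Q).
1 − 2P − Q = 0.2381, giving −½ ln(0.2381) = 0.717532.
1 − 2Q = 0.8282, giving −¼ ln(0.8282) = 0.047125.
d = 0.717532 + 0.047125 = 0.764657.

0.7647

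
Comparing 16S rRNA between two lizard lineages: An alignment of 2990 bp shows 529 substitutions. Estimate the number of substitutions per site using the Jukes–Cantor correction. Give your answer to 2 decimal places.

0.20

p = 529/2990 ≈ 0.176923.
d = −(3/4) ln(1 − 4p/3) = −0.75 ln(1 − 0.235897) = −0.75 ln(0.764103)
  = −0.75 × (-0.269053) = 0.201790 substitutions/site.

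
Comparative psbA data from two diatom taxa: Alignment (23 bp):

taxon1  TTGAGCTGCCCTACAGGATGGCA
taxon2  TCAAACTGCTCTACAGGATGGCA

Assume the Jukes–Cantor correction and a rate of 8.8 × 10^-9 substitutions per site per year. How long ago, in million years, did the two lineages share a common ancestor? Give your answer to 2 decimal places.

The sequences differ at 4 of 23 sites (2, 3, 5, 10), so p = 4/23 ≈ 0.173913.
d = −(3/4) ln(1 − 4p/3) = −0.75 ln(1 − 0.231884) = −0.75 ln(0.768116)
  = −0.75 × (-0.263815) = 0.197861 substitutions/site.
Under a molecular clock d = 2μt, so t = d/(2μ) = 0.197861 / (2 × 8.8 × 10^-9) = 11.24 million years.

11.24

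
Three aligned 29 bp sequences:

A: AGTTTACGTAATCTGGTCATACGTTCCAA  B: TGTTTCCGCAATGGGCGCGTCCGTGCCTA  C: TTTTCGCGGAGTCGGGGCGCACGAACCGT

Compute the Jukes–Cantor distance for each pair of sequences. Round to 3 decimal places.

A–B: 11/29 sites differ → p ≈ 0.37931, d = −0.75 ln(1 − 0.505747) = 0.528531 ≈ 0.529.
A–C: 14/29 sites differ → p ≈ 0.482759, d = −0.75 ln(1 − 0.643679) = 0.773942 ≈ 0.774.
B–C: 13/29 sites differ → p ≈ 0.448276, d = −0.75 ln(1 − 0.597701) = 0.682920 ≈ 0.683.

d(A,B) = 0.529, d(A,C) = 0.774, d(B,C) = 0.683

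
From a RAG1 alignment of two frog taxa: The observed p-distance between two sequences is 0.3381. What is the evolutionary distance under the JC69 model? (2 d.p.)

0.45

d = −(3/4) ln(1 − 4p/3) = −0.75 ln(1 − 0.4508) = −0.75 ln(0.5492)
  = −0.75 × (-0.599293) = 0.449470 substitutions/site.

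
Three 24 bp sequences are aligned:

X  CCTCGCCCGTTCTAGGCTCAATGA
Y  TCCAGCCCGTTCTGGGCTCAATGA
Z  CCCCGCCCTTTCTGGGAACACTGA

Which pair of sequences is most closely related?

X–Y: 4/24 differ, p = 0.167, d = 0.188.
X–Z: 6/24 differ, p = 0.250, d = 0.304.
Y–Z: 6/24 differ, p = 0.250, d = 0.304.
The smallest distance is between X and Y.

X and Y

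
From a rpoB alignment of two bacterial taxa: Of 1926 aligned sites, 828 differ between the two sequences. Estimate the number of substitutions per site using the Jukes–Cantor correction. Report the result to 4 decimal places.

0.6386

p = 828/1926 ≈ 0.429907.
d = −(3/4) ln(1 − 4p/3) = −0.75 ln(1 − 0.573209) = −0.75 ln(0.426791)
  = −0.75 × (-0.851461) = 0.638596 substitutions/site.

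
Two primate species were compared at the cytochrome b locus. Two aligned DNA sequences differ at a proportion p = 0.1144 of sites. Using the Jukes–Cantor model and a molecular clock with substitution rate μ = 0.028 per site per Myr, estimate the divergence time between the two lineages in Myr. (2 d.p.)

d = −(3/4) ln(1 − 4p/3) = −0.75 ln(1 − 0.152533) = −0.75 ln(0.847467)
  = −0.75 × (-0.165503) = 0.124127 substitutions/site.
Under a molecular clock d = 2μt, so t = d/(2μ) = 0.124127 / (2 × 0.028) = 2.22 Myr.

2.22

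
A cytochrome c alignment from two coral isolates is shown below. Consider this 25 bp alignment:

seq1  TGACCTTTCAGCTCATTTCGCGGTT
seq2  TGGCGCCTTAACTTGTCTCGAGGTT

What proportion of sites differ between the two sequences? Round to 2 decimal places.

The sequences differ at 10 of 25 positions (sites 3, 5, 6, 7, 9, 11, 14, 15, 17, 21).
p = 10/25 = 0.40.

0.40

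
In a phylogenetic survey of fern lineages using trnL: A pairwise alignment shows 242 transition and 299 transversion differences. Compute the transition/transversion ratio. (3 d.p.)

R = 242/299 = 0.809364… ≈ 0.809 (to 3 d.p.).

0.809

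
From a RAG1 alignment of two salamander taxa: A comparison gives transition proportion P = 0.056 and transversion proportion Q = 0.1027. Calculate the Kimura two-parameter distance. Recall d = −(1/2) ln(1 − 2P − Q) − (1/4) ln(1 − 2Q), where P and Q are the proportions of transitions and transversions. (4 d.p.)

0.1783

Under the Kimura two-parameter model, d = −½ ln(1 − 2P − Q) − ¼ ln(1 − 2Q).
1 − 2P − Q = 0.7853, giving −½ ln(0.7853) = 0.120845.
1 − 2Q = 0.7946, giving −¼ ln(0.7946) = 0.057479.
d = 0.120845 + 0.057479 = 0.178324.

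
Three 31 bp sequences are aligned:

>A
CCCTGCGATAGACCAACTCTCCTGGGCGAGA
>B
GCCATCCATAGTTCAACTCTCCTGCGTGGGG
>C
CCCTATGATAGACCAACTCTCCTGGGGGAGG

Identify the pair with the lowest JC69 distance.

A and C

A–B: 10/31 differ, p = 0.323, d = 0.422.
A–C: 4/31 differ, p = 0.129, d = 0.142.
B–C: 10/31 differ, p = 0.323, d = 0.422.
The smallest distance is between A and C.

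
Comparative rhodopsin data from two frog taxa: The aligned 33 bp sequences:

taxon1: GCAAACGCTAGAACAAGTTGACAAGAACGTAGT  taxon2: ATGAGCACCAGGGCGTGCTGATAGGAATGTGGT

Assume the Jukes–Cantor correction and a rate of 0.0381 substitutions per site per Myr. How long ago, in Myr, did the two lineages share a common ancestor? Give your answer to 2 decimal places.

9.17

The sequences differ at 15 of 33 sites, so p = 15/33 ≈ 0.454545.
d = −(3/4) ln(1 − 4p/3) = −0.75 ln(1 − 0.60606) = −0.75 ln(0.39394)
  = −0.75 × (-0.931557) = 0.698668 substitutions/site.
Under a molecular clock d = 2μt, so t = d/(2μ) = 0.698668 / (2 × 0.0381) = 9.17 Myr.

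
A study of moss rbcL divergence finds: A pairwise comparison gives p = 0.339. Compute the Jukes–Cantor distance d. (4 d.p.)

d = −(3/4) ln(1 − 4p/3) = −0.75 ln(1 − 0.452) = −0.75 ln(0.548)
  = −0.75 × (-0.601480) = 0.451110 substitutions/site.

0.4511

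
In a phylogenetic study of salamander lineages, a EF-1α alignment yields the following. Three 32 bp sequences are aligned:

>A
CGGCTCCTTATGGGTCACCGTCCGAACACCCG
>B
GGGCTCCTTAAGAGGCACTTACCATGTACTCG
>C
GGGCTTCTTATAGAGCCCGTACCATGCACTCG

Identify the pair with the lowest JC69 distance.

B and C

A–B: 12/32 differ, p = 0.375, d = 0.520.
A–C: 13/32 differ, p = 0.406, d = 0.585.
B–C: 8/32 differ, p = 0.250, d = 0.304.
The smallest distance is between B and C.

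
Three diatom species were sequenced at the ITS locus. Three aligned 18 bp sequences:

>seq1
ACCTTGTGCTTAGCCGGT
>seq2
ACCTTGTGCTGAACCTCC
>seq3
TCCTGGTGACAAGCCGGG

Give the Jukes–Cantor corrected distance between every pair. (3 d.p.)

d(seq1,seq2) = 0.347, d(seq1,seq3) = 0.441, d(seq2,seq3) = 0.824

seq1–seq2: 5/18 sites differ → p ≈ 0.277778, d = −0.75 ln(1 − 0.370371) = 0.346968 ≈ 0.347.
seq1–seq3: 6/18 sites differ → p ≈ 0.333333, d = −0.75 ln(1 − 0.444444) = 0.440839 ≈ 0.441.
seq2–seq3: 9/18 sites differ → p = 0.5, d = −0.75 ln(1 − 0.666667) = 0.823960 ≈ 0.824.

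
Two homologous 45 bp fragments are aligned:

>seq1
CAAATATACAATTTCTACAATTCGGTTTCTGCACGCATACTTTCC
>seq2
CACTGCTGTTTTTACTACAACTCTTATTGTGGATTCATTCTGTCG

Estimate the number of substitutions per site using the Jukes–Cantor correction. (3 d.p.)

The sequences differ at 20 of 45 sites, so p = 20/45 ≈ 0.444444.
d = −(3/4) ln(1 − 4p/3) = −0.75 ln(1 − 0.592592) = −0.75 ln(0.407408)
  = −0.75 × (-0.897940) = 0.673455 substitutions/site.

0.673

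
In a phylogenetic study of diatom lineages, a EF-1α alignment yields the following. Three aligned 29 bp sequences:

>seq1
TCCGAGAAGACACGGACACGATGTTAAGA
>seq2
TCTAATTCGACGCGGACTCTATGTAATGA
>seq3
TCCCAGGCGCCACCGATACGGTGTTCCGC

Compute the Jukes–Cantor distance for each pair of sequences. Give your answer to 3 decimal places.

d(seq1,seq2) = 0.462, d(seq1,seq3) = 0.462, d(seq2,seq3) = 0.878

seq1–seq2: 10/29 sites differ → p ≈ 0.344828, d = −0.75 ln(1 − 0.459771) = 0.461822 ≈ 0.462.
seq1–seq3: 10/29 sites differ → p ≈ 0.344828, d = −0.75 ln(1 − 0.459771) = 0.461822 ≈ 0.462.
seq2–seq3: 15/29 sites differ → p ≈ 0.517241, d = −0.75 ln(1 − 0.689655) = 0.877553 ≈ 0.878.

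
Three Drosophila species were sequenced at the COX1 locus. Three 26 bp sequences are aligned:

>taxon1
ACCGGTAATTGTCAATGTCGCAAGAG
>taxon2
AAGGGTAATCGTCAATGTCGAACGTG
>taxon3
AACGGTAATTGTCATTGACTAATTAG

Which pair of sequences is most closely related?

taxon1–taxon2: 6/26 differ, p = 0.231, d = 0.276.
taxon1–taxon3: 7/26 differ, p = 0.269, d = 0.334.
taxon2–taxon3: 8/26 differ, p = 0.308, d = 0.396.
The smallest distance is between taxon1 and taxon2.

taxon1 and taxon2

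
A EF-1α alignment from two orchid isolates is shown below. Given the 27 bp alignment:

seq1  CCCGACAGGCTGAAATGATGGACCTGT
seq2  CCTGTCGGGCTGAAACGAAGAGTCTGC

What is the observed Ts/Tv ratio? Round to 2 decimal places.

3.50

Transitions are A↔G and C↔T; transversions are all other mismatches.
Transitions: 7. Transversions: 2.
R = 7/2 = 3.50.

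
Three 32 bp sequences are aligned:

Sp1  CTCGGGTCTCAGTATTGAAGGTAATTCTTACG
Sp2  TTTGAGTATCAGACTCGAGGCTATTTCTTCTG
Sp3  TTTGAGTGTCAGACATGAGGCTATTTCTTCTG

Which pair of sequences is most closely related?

Sp2 and Sp3

Sp1–Sp2: 12/32 differ, p = 0.375, d = 0.520.
Sp1–Sp3: 12/32 differ, p = 0.375, d = 0.520.
Sp2–Sp3: 3/32 differ, p = 0.094, d = 0.100.
The smallest distance is between Sp2 and Sp3.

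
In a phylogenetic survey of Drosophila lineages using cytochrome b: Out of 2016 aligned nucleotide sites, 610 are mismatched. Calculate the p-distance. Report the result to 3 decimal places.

0.303

p = 610/2016 = 0.302579… ≈ 0.303 (to 3 d.p.).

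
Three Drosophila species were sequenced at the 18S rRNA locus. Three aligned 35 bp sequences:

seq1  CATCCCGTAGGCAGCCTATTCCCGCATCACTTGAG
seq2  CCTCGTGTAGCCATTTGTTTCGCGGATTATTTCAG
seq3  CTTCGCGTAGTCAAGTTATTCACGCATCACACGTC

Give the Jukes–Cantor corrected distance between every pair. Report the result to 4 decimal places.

seq1–seq2: 14/35 sites differ → p = 0.4, d = −0.75 ln(1 − 0.533333) = 0.571605 ≈ 0.5716.
seq1–seq3: 11/35 sites differ → p ≈ 0.314286, d = −0.75 ln(1 − 0.419048) = 0.407315 ≈ 0.4073.
seq2–seq3: 16/35 sites differ → p ≈ 0.457143, d = −0.75 ln(1 − 0.609524) = 0.705292 ≈ 0.7053.

d(seq1,seq2) = 0.5716, d(seq1,seq3) = 0.4073, d(seq2,seq3) = 0.7053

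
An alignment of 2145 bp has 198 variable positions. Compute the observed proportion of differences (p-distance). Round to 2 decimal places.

p = 198/2145 = 0.092307… ≈ 0.09 (to 2 d.p.).

0.09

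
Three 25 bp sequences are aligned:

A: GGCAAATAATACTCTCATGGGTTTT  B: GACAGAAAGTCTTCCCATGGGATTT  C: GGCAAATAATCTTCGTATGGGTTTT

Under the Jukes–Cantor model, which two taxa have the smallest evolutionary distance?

A and C

A–B: 8/25 differ, p = 0.320, d = 0.417.
A–C: 4/25 differ, p = 0.160, d = 0.180.
B–C: 7/25 differ, p = 0.280, d = 0.351.
The smallest distance is between A and C.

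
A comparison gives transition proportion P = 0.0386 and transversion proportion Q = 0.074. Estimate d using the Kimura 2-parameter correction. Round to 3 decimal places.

0.122

Under the Kimura two-parameter model, d = −½ ln(1 − 2P − Q) − ¼ ln(1 − 2Q).
1 − 2P − Q = 0.8488, giving −½ ln(0.8488) = 0.081966.
1 − 2Q = 0.852, giving −¼ ln(0.852) = 0.040042.
d = 0.081966 + 0.040042 = 0.122008.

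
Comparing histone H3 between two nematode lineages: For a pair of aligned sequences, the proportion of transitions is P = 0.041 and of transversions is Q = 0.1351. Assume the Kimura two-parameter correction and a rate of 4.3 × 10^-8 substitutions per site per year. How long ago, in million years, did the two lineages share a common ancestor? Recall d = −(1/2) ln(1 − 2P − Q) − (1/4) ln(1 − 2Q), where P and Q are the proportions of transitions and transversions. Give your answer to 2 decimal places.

Under the Kimura two-parameter model, d = −½ ln(1 − 2P − Q) − ¼ ln(1 − 2Q).
1 − 2P − Q = 0.7829, giving −½ ln(0.7829) = 0.122375.
1 − 2Q = 0.7298, giving −¼ ln(0.7298) = 0.078746.
d = 0.122375 + 0.078746 = 0.201121.
Under a molecular clock d = 2μt, so t = d/(2μ) = 0.201121 / (2 × 4.3 × 10^-8) = 2.34 million years.

2.34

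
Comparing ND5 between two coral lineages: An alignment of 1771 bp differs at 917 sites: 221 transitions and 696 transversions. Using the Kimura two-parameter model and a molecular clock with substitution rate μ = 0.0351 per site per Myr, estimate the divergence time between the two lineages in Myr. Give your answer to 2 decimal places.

P = 221/1771 ≈ 0.124788 and Q = 696/1771 ≈ 0.392998.
Under the Kimura two-parameter model, d = −½ ln(1 − 2P − Q) − ¼ ln(1 − 2Q).
1 − 2P − Q = 0.357426, giving −½ ln(0.357426) = 0.514413.
1 − 2Q = 0.214004, giving −¼ ln(0.214004) = 0.385440.
d = 0.514413 + 0.385440 = 0.899853.
Under a molecular clock d = 2μt, so t = d/(2μ) = 0.899853 / (2 × 0.0351) = 12.82 Myr.

12.82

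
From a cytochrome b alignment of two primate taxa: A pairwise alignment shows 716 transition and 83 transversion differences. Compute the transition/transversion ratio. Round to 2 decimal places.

R = 716/83 = 8.626506… ≈ 8.63 (to 2 d.p.).

8.63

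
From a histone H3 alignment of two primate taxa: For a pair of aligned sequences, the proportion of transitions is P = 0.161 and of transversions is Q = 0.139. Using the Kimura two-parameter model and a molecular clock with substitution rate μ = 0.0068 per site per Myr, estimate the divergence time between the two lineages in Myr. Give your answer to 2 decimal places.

Under the Kimura two-parameter model, d = −½ ln(1 − 2P − Q) − ¼ ln(1 − 2Q).
1 − 2P − Q = 0.539, giving −½ ln(0.539) = 0.309020.
1 − 2Q = 0.722, giving −¼ ln(0.722) = 0.081433.
d = 0.309020 + 0.081433 = 0.390453.
Under a molecular clock d = 2μt, so t = d/(2μ) = 0.390453 / (2 × 0.0068) = 28.71 Myr.

28.71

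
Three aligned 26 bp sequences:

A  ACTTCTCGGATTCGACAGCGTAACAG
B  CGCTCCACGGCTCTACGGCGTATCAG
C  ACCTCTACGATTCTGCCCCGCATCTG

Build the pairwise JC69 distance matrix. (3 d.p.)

d(A,B) = 0.623, d(A,C) = 0.539, d(B,C) = 0.539

A–B: 11/26 sites differ → p ≈ 0.423077, d = −0.75 ln(1 − 0.564103) = 0.622762 ≈ 0.623.
A–C: 10/26 sites differ → p ≈ 0.384615, d = −0.75 ln(1 − 0.51282) = 0.539341 ≈ 0.539.
B–C: 10/26 sites differ → p ≈ 0.384615, d = −0.75 ln(1 − 0.51282) = 0.539341 ≈ 0.539.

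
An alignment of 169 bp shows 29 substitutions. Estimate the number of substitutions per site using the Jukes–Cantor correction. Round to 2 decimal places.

p = 29/169 ≈ 0.171598.
d = −(3/4) ln(1 − 4p/3) = −0.75 ln(1 − 0.228797) = −0.75 ln(0.771203)
  = −0.75 × (-0.259804) = 0.194853 substitutions/site.

0.19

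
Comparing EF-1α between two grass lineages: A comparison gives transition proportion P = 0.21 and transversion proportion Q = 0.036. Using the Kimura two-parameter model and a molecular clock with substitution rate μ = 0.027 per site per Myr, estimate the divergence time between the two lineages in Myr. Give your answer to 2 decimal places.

5.98

Under the Kimura two-parameter model, d = −½ ln(1 − 2P − Q) − ¼ ln(1 − 2Q).
1 − 2P − Q = 0.544, giving −½ ln(0.544) = 0.304403.
1 − 2Q = 0.928, giving −¼ ln(0.928) = 0.018681.
d = 0.304403 + 0.018681 = 0.323084.
Under a molecular clock d = 2μt, so t = d/(2μ) = 0.323084 / (2 × 0.027) = 5.98 Myr.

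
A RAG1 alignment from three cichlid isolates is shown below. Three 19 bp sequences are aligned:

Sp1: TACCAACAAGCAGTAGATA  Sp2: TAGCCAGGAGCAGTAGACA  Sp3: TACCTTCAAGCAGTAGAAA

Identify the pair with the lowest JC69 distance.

Sp1 and Sp3

Sp1–Sp2: 5/19 differ, p = 0.263, d = 0.324.
Sp1–Sp3: 3/19 differ, p = 0.158, d = 0.177.
Sp2–Sp3: 6/19 differ, p = 0.316, d = 0.410.
The smallest distance is between Sp1 and Sp3.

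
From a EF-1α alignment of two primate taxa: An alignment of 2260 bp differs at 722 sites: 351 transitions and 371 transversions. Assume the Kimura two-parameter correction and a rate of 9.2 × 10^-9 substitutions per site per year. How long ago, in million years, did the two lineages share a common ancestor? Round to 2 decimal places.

22.91

P = 351/2260 ≈ 0.15531 and Q = 371/2260 ≈ 0.164159.
Under the Kimura two-parameter model, d = −½ ln(1 − 2P − Q) − ¼ ln(1 − 2Q).
1 − 2P − Q = 0.525221, giving −½ ln(0.525221) = 0.321968.
1 − 2Q = 0.671682, giving −¼ ln(0.671682) = 0.099493.
d = 0.321968 + 0.099493 = 0.421461.
Under a molecular clock d = 2μt, so t = d/(2μ) = 0.421461 / (2 × 9.2 × 10^-9) = 22.91 million years.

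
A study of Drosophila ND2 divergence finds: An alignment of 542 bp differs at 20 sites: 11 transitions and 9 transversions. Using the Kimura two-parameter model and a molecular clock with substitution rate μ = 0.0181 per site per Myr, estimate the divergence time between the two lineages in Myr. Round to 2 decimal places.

P = 11/542 ≈ 0.020295 and Q = 9/542 ≈ 0.016605.
Under the Kimura two-parameter model, d = −½ ln(1 − 2P − Q) − ¼ ln(1 − 2Q).
1 − 2P − Q = 0.942805, giving −½ ln(0.942805) = 0.029448.
1 − 2Q = 0.96679, giving −¼ ln(0.96679) = 0.008443.
d = 0.029448 + 0.008443 = 0.037891.
Under a molecular clock d = 2μt, so t = d/(2μ) = 0.037891 / (2 × 0.0181) = 1.05 Myr.

1.05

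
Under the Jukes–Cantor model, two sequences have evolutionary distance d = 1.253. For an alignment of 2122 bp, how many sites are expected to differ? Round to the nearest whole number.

Invert JC69: p = (3/4)(1 − e^(−4d/3)) = 0.75 × (1 − e^(-1.670667)) = 0.75 × (1 − 0.188122) = 0.608909.
Expected differing sites = pL ≈ 0.608909 × 2122 = 1292.104898 ≈ 1292.

1292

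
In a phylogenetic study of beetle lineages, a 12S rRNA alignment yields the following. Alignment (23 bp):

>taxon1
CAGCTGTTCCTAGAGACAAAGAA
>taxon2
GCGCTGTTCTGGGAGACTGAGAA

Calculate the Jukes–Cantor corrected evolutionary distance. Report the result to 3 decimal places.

0.390

The sequences differ at 7 of 23 sites (1, 2, 10, 11, 12, 18, 19), so p = 7/23 ≈ 0.304348.
d = −(3/4) ln(1 − 4p/3) = −0.75 ln(1 − 0.405797) = −0.75 ln(0.594203)
  = −0.75 × (-0.520534) = 0.390401 substitutions/site.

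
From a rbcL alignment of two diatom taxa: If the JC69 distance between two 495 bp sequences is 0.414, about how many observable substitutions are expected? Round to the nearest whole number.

Invert JC69: p = (3/4)(1 − e^(−4d/3)) = 0.75 × (1 − e^(-0.552)) = 0.75 × (1 − 0.575797) = 0.318152.
Expected differing sites = pL ≈ 0.318152 × 495 = 157.48524 ≈ 157.

157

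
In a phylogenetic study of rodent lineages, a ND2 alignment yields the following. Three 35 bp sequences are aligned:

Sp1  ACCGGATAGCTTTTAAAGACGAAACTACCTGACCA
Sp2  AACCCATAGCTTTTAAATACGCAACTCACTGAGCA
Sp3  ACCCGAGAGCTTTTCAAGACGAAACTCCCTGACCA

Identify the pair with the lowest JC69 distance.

Sp1 and Sp3

Sp1–Sp2: 8/35 differ, p = 0.229, d = 0.273.
Sp1–Sp3: 4/35 differ, p = 0.114, d = 0.124.
Sp2–Sp3: 8/35 differ, p = 0.229, d = 0.273.
The smallest distance is between Sp1 and Sp3.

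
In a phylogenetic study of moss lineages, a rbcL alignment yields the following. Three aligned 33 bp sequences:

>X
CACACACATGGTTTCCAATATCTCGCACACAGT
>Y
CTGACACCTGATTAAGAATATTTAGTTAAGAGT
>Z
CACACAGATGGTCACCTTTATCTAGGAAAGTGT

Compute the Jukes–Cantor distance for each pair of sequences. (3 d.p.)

X–Y: 13/33 sites differ → p ≈ 0.393939, d = −0.75 ln(1 − 0.525252) = 0.558728 ≈ 0.559.
X–Z: 10/33 sites differ → p ≈ 0.30303, d = −0.75 ln(1 − 0.40404) = 0.388186 ≈ 0.388.
Y–Z: 14/33 sites differ → p ≈ 0.424242, d = −0.75 ln(1 − 0.565656) = 0.625439 ≈ 0.625.

d(X,Y) = 0.559, d(X,Z) = 0.388, d(Y,Z) = 0.625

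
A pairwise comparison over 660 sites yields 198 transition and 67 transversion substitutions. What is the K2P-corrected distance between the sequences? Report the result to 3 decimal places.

P = 198/660 = 0.3 and Q = 67/660 ≈ 0.101515.
Under the Kimura two-parameter model, d = −½ ln(1 − 2P − Q) − ¼ ln(1 − 2Q).
1 − 2P − Q = 0.298485, giving −½ ln(0.298485) = 0.604518.
1 − 2Q = 0.79697, giving −¼ ln(0.79697) = 0.056735.
d = 0.604518 + 0.056735 = 0.661253.

0.661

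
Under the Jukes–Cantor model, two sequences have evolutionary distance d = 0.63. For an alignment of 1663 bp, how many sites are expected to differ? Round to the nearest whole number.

709

Invert JC69: p = (3/4)(1 − e^(−4d/3)) = 0.75 × (1 − e^(-0.84)) = 0.75 × (1 − 0.431711) = 0.426217.
Expected differing sites = pL ≈ 0.426217 × 1663 = 708.798871 ≈ 709.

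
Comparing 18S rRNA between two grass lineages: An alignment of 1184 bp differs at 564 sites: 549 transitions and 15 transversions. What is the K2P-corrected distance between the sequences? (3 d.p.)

P = 549/1184 ≈ 0.463682 and Q = 15/1184 ≈ 0.012669.
Under the Kimura two-parameter model, d = −½ ln(1 − 2P − Q) − ¼ ln(1 − 2Q).
1 − 2P − Q = 0.059967, giving −½ ln(0.059967) = 1.406980.
1 − 2Q = 0.974662, giving −¼ ln(0.974662) = 0.006416.
d = 1.406980 + 0.006416 = 1.413396.

1.413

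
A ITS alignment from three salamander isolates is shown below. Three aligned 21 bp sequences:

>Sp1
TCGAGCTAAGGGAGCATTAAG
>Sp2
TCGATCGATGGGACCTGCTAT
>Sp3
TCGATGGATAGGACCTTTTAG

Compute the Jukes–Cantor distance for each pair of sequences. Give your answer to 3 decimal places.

Sp1–Sp2: 9/21 sites differ → p ≈ 0.428571, d = −0.75 ln(1 − 0.571428) = 0.635472 ≈ 0.635.
Sp1–Sp3: 8/21 sites differ → p ≈ 0.380952, d = −0.75 ln(1 − 0.507936) = 0.531860 ≈ 0.532.
Sp2–Sp3: 5/21 sites differ → p ≈ 0.238095, d = −0.75 ln(1 − 0.31746) = 0.286451 ≈ 0.286.

d(Sp1,Sp2) = 0.635, d(Sp1,Sp3) = 0.532, d(Sp2,Sp3) = 0.286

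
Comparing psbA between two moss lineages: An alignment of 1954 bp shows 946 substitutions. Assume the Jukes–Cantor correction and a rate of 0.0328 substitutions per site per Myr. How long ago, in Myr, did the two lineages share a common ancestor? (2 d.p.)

11.86

p = 946/1954 ≈ 0.484135.
d = −(3/4) ln(1 − 4p/3) = −0.75 ln(1 − 0.645513) = −0.75 ln(0.354487)
  = −0.75 × (-1.037084) = 0.777813 substitutions/site.
Under a molecular clock d = 2μt, so t = d/(2μ) = 0.777813 / (2 × 0.0328) = 11.86 Myr.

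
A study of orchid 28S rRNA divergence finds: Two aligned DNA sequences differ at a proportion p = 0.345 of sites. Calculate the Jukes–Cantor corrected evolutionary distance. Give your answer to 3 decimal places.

0.462

d = −(3/4) ln(1 − 4p/3) = −0.75 ln(1 − 0.46) = −0.75 ln(0.54)
  = −0.75 × (-0.616186) = 0.462140 substitutions/site.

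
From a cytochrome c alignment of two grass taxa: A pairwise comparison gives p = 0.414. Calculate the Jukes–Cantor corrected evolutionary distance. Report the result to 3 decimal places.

0.602

d = −(3/4) ln(1 − 4p/3) = −0.75 ln(1 − 0.552) = −0.75 ln(0.448)
  = −0.75 × (-0.802962) = 0.602222 substitutions/site.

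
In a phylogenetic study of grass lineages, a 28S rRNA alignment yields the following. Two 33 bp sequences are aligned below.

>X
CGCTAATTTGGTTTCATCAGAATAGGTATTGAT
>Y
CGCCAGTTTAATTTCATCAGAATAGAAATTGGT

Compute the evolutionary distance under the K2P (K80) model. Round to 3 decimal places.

0.266

Of 33 sites, 6 differences are transitions and 1 are transversions, so P = 6/33 ≈ 0.181818 and Q = 1/33 ≈ 0.030303.
Under the Kimura two-parameter model, d = −½ ln(1 − 2P − Q) − ¼ ln(1 − 2Q).
1 − 2P − Q = 0.606061, giving −½ ln(0.606061) = 0.250387.
1 − 2Q = 0.939394, giving −¼ ln(0.939394) = 0.015630.
d = 0.250387 + 0.015630 = 0.266017.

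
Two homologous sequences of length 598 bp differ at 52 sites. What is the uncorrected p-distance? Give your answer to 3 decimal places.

0.087

p = 52/598 = 0.086956… ≈ 0.087 (to 3 d.p.).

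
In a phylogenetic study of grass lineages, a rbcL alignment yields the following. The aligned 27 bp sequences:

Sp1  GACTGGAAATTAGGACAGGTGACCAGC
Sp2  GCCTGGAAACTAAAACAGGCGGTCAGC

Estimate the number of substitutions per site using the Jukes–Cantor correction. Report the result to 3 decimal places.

0.318

The sequences differ at 7 of 27 sites (2, 10, 13, 14, 20, 22, 23), so p = 7/27 ≈ 0.259259.
d = −(3/4) ln(1 − 4p/3) = −0.75 ln(1 − 0.345679) = −0.75 ln(0.654321)
  = −0.75 × (-0.424157) = 0.318118 substitutions/site.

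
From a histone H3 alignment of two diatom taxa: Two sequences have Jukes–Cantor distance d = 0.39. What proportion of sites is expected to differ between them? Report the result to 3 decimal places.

0.304

p = (3/4)(1 − e^(−4d/3)) = 0.75 × (1 − e^(-0.52)) = 0.75 × (1 − 0.594521) = 0.304109.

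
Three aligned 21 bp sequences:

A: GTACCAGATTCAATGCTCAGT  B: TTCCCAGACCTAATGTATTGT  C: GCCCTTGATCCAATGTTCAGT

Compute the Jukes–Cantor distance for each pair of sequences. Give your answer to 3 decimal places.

A–B: 9/21 sites differ → p ≈ 0.428571, d = −0.75 ln(1 − 0.571428) = 0.635472 ≈ 0.635.
A–C: 6/21 sites differ → p ≈ 0.285714, d = −0.75 ln(1 − 0.380952) = 0.359679 ≈ 0.360.
B–C: 9/21 sites differ → p ≈ 0.428571, d = −0.75 ln(1 − 0.571428) = 0.635472 ≈ 0.635.

d(A,B) = 0.635, d(A,C) = 0.360, d(B,C) = 0.635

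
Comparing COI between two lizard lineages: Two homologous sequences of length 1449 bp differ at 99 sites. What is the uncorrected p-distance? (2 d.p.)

0.07

p = 99/1449 = 0.068322… ≈ 0.07 (to 2 d.p.).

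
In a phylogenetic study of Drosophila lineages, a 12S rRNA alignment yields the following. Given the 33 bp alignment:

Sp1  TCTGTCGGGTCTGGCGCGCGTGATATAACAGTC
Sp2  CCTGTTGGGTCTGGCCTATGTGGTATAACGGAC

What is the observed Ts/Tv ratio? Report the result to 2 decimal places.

3.50

Transitions are A↔G and C↔T; transversions are all other mismatches.
Transitions: 7. Transversions: 2.
R = 7/2 = 3.50.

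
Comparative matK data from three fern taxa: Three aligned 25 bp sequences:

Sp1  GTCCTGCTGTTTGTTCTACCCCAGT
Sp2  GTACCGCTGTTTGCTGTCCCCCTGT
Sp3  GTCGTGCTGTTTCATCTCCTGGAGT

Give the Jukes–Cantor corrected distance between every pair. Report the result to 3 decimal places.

Sp1–Sp2: 6/25 sites differ → p = 0.24, d = −0.75 ln(1 − 0.32) = 0.289247 ≈ 0.289.
Sp1–Sp3: 7/25 sites differ → p = 0.28, d = −0.75 ln(1 − 0.373333) = 0.350505 ≈ 0.351.
Sp2–Sp3: 10/25 sites differ → p = 0.4, d = −0.75 ln(1 − 0.533333) = 0.571605 ≈ 0.572.

d(Sp1,Sp2) = 0.289, d(Sp1,Sp3) = 0.351, d(Sp2,Sp3) = 0.572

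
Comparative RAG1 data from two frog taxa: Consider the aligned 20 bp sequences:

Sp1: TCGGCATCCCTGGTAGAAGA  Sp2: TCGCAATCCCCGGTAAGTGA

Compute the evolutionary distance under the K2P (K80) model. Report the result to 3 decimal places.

Of 20 sites, 3 differences are transitions and 3 are transversions, so P = 3/20 = 0.15 and Q = 3/20 = 0.15.
Under the Kimura two-parameter model, d = −½ ln(1 − 2P − Q) − ¼ ln(1 − 2Q).
1 − 2P − Q = 0.55, giving −½ ln(0.55) = 0.298919.
1 − 2Q = 0.7, giving −¼ ln(0.7) = 0.089169.
d = 0.298919 + 0.089169 = 0.388088.

0.388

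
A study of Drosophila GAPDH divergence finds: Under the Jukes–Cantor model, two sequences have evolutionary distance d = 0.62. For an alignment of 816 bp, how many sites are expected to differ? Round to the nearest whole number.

Invert JC69: p = (3/4)(1 − e^(−4d/3)) = 0.75 × (1 − e^(-0.826667)) = 0.75 × (1 − 0.437505) = 0.421871.
Expected differing sites = pL ≈ 0.421871 × 816 = 344.246736 ≈ 344.

344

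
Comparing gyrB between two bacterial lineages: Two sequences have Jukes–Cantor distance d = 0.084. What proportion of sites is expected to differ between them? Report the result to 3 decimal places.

p = (3/4)(1 − e^(−4d/3)) = 0.75 × (1 − e^(-0.112)) = 0.75 × (1 − 0.894044) = 0.079467.

0.079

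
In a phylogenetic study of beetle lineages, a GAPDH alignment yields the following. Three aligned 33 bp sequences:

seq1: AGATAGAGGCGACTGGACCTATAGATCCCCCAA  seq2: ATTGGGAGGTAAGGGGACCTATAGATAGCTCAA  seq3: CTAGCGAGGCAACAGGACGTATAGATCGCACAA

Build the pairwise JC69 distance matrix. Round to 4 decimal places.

d(seq1,seq2) = 0.4408, d(seq1,seq3) = 0.3390, d(seq2,seq3) = 0.3390

seq1–seq2: 11/33 sites differ → p ≈ 0.333333, d = −0.75 ln(1 − 0.444444) = 0.440839 ≈ 0.4408.
seq1–seq3: 9/33 sites differ → p ≈ 0.272727, d = −0.75 ln(1 − 0.363636) = 0.338988 ≈ 0.3390.
seq2–seq3: 9/33 sites differ → p ≈ 0.272727, d = −0.75 ln(1 − 0.363636) = 0.338988 ≈ 0.3390.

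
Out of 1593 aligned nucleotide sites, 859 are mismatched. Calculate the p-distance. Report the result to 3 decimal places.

0.539

p = 859/1593 = 0.539234… ≈ 0.539 (to 3 d.p.).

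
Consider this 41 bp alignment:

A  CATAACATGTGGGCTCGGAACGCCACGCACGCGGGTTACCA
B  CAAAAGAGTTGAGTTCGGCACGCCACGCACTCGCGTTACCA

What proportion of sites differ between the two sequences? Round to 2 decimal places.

The sequences differ at 9 of 41 positions (sites 3, 6, 8, 9, 12, 14, 19, 31, 34).
p = 9/41 = 0.219512… ≈ 0.22 (to 2 d.p.).

0.22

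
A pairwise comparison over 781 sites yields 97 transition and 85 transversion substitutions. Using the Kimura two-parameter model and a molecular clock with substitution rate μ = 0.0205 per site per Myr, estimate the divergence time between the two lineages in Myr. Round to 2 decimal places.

P = 97/781 ≈ 0.1242 and Q = 85/781 ≈ 0.108835.
Under the Kimura two-parameter model, d = −½ ln(1 − 2P − Q) − ¼ ln(1 − 2Q).
1 − 2P − Q = 0.642765, giving −½ ln(0.642765) = 0.220988.
1 − 2Q = 0.78233, giving −¼ ln(0.78233) = 0.061370.
d = 0.220988 + 0.061370 = 0.282358.
Under a molecular clock d = 2μt, so t = d/(2μ) = 0.282358 / (2 × 0.0205) = 6.89 Myr.

6.89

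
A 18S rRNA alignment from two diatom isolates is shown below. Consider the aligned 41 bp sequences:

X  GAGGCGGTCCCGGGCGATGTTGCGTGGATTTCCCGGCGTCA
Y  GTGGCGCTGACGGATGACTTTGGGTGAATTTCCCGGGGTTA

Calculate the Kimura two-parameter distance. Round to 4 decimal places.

0.3722

Of 41 sites, 5 differences are transitions and 7 are transversions, so P = 5/41 ≈ 0.121951 and Q = 7/41 ≈ 0.170732.
Under the Kimura two-parameter model, d = −½ ln(1 − 2P − Q) − ¼ ln(1 − 2Q).
1 − 2P − Q = 0.585366, giving −½ ln(0.585366) = 0.267759.
1 − 2Q = 0.658536, giving −¼ ln(0.658536) = 0.104434.
d = 0.267759 + 0.104434 = 0.372193.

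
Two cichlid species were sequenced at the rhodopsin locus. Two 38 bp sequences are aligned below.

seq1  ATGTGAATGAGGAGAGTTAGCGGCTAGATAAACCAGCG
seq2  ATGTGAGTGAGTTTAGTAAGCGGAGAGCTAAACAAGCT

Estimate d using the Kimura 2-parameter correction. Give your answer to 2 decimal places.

0.33

Of 38 sites, 1 differences are transitions and 9 are transversions, so P = 1/38 ≈ 0.026316 and Q = 9/38 ≈ 0.236842.
Under the Kimura two-parameter model, d = −½ ln(1 − 2P − Q) − ¼ ln(1 − 2Q).
1 − 2P − Q = 0.710526, giving −½ ln(0.710526) = 0.170875.
1 − 2Q = 0.526316, giving −¼ ln(0.526316) = 0.160463.
d = 0.170875 + 0.160463 = 0.331338.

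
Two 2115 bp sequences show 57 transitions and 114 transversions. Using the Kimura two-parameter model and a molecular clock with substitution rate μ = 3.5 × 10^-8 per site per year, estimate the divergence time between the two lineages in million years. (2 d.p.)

P = 57/2115 ≈ 0.02695 and Q = 114/2115 ≈ 0.053901.
Under the Kimura two-parameter model, d = −½ ln(1 − 2P − Q) − ¼ ln(1 − 2Q).
1 − 2P − Q = 0.892199, giving −½ ln(0.892199) = 0.057033.
1 − 2Q = 0.892198, giving −¼ ln(0.892198) = 0.028517.
d = 0.057033 + 0.028517 = 0.085550.
Under a molecular clock d = 2μt, so t = d/(2μ) = 0.085550 / (2 × 3.5 × 10^-8) = 1.22 million years.

1.22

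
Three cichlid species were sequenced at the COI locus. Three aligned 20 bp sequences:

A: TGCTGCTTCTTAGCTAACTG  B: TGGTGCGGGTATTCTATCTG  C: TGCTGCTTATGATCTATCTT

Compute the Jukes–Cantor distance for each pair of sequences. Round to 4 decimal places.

A–B: 8/20 sites differ → p = 0.4, d = −0.75 ln(1 − 0.533333) = 0.571605 ≈ 0.5716.
A–C: 5/20 sites differ → p = 0.25, d = −0.75 ln(1 − 0.333333) = 0.304098 ≈ 0.3041.
B–C: 7/20 sites differ → p = 0.35, d = −0.75 ln(1 − 0.466667) = 0.471457 ≈ 0.4715.

d(A,B) = 0.5716, d(A,C) = 0.3041, d(B,C) = 0.4715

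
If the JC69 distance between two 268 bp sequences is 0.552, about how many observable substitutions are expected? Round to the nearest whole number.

Invert JC69: p = (3/4)(1 − e^(−4d/3)) = 0.75 × (1 − e^(-0.736)) = 0.75 × (1 − 0.479026) = 0.390731.
Expected differing sites = pL ≈ 0.390731 × 268 = 104.715908 ≈ 105.

105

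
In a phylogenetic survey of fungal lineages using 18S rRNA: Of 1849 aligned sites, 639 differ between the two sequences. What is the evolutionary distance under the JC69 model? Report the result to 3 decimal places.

0.463

p = 639/1849 ≈ 0.345592.
d = −(3/4) ln(1 − 4p/3) = −0.75 ln(1 − 0.460789) = −0.75 ln(0.539211)
  = −0.75 × (-0.617648) = 0.463236 substitutions/site.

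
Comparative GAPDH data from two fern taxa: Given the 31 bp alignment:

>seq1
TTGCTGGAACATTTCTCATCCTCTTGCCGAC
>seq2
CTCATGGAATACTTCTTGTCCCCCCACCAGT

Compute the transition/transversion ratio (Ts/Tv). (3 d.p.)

Transitions are A↔G and C↔T; transversions are all other mismatches.
Transitions: 12. Transversions: 2.
R = 12/2 = 6.000.

6.000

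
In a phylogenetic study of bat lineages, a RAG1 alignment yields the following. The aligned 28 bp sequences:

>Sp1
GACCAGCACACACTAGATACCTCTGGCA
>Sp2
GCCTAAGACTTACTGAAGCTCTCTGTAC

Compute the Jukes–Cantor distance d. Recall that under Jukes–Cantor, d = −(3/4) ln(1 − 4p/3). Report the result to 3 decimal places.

0.824

The sequences differ at 14 of 28 sites, so p = 14/28 = 0.5.
d = −(3/4) ln(1 − 4p/3) = −0.75 ln(1 − 0.666667) = −0.75 ln(0.333333)
  = −0.75 × (-1.098613) = 0.823960 substitutions/site.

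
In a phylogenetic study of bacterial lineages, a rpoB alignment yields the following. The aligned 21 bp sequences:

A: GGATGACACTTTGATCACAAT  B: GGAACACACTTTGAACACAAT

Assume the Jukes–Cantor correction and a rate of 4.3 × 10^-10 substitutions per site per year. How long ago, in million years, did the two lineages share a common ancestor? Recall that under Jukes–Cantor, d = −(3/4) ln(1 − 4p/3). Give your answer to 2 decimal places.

184.28

The sequences differ at 3 of 21 sites (4, 5, 15), so p = 3/21 ≈ 0.142857.
d = −(3/4) ln(1 − 4p/3) = −0.75 ln(1 − 0.190476) = −0.75 ln(0.809524)
  = −0.75 × (-0.211309) = 0.158482 substitutions/site.
Under a molecular clock d = 2μt, so t = d/(2μ) = 0.158482 / (2 × 4.3 × 10^-10) = 184.28 million years.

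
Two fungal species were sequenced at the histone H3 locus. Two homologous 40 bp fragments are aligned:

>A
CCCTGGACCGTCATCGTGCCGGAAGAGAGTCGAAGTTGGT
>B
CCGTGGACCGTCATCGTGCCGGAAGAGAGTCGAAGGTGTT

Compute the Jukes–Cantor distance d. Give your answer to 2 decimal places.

The sequences differ at 3 of 40 sites (3, 36, 39), so p = 3/40 = 0.075.
d = −(3/4) ln(1 − 4p/3) = −0.75 ln(1 − 0.1) = −0.75 ln(0.9)
  = −0.75 × (-0.105361) = 0.079021 substitutions/site.

0.08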